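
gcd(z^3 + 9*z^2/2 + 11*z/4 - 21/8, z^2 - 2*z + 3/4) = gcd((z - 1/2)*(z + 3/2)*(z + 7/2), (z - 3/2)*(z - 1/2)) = z - 1/2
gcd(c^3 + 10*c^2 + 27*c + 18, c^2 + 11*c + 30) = c + 6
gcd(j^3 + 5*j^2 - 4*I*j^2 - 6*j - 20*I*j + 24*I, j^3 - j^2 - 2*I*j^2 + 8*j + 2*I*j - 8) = j^2 + j*(-1 - 4*I) + 4*I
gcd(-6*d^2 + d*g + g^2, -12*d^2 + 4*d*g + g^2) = 2*d - g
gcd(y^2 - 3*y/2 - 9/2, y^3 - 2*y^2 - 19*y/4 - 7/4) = 1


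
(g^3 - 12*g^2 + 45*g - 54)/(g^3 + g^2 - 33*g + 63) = (g - 6)/(g + 7)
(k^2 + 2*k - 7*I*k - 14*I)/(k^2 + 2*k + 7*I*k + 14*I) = (k - 7*I)/(k + 7*I)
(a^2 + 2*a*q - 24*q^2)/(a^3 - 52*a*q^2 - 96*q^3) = (-a + 4*q)/(-a^2 + 6*a*q + 16*q^2)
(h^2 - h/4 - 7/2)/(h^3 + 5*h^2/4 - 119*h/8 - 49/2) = 2*(h - 2)/(2*h^2 - h - 28)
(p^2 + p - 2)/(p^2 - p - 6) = (p - 1)/(p - 3)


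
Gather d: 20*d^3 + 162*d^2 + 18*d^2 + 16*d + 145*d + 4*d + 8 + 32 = 20*d^3 + 180*d^2 + 165*d + 40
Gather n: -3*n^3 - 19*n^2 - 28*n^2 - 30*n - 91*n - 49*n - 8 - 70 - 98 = -3*n^3 - 47*n^2 - 170*n - 176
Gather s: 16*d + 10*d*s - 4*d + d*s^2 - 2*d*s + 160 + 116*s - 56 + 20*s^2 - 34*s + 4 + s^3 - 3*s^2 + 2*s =12*d + s^3 + s^2*(d + 17) + s*(8*d + 84) + 108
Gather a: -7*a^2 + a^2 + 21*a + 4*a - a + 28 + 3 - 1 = -6*a^2 + 24*a + 30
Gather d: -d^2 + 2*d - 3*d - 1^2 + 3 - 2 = -d^2 - d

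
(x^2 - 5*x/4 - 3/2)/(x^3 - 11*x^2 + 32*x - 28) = (x + 3/4)/(x^2 - 9*x + 14)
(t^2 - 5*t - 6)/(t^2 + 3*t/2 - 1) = 2*(t^2 - 5*t - 6)/(2*t^2 + 3*t - 2)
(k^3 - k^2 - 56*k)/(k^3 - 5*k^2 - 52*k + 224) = k/(k - 4)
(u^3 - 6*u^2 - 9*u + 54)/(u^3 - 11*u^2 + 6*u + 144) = (u - 3)/(u - 8)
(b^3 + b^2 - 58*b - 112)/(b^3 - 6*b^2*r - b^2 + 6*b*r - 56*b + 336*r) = (-b - 2)/(-b + 6*r)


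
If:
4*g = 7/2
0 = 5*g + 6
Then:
No Solution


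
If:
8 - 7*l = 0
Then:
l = 8/7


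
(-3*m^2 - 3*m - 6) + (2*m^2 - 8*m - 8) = -m^2 - 11*m - 14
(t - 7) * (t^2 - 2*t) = t^3 - 9*t^2 + 14*t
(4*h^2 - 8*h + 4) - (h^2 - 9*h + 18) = 3*h^2 + h - 14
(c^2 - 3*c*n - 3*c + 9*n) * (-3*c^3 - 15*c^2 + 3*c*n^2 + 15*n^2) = -3*c^5 + 9*c^4*n - 6*c^4 + 3*c^3*n^2 + 18*c^3*n + 45*c^3 - 9*c^2*n^3 + 6*c^2*n^2 - 135*c^2*n - 18*c*n^3 - 45*c*n^2 + 135*n^3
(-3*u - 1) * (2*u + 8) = -6*u^2 - 26*u - 8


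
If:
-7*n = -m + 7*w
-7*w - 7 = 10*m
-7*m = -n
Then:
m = 7/38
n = 49/38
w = -24/19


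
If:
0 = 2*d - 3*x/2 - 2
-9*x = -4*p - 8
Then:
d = 3*x/4 + 1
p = 9*x/4 - 2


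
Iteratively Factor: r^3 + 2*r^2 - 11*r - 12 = (r + 4)*(r^2 - 2*r - 3) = (r + 1)*(r + 4)*(r - 3)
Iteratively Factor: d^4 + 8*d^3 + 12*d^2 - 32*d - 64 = (d + 4)*(d^3 + 4*d^2 - 4*d - 16) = (d - 2)*(d + 4)*(d^2 + 6*d + 8) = (d - 2)*(d + 2)*(d + 4)*(d + 4)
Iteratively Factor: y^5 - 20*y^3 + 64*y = (y)*(y^4 - 20*y^2 + 64) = y*(y - 4)*(y^3 + 4*y^2 - 4*y - 16) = y*(y - 4)*(y - 2)*(y^2 + 6*y + 8) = y*(y - 4)*(y - 2)*(y + 2)*(y + 4)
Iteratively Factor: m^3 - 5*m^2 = (m - 5)*(m^2) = m*(m - 5)*(m)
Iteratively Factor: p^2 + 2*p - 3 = (p - 1)*(p + 3)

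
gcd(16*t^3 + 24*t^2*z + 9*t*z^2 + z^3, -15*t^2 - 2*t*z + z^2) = 1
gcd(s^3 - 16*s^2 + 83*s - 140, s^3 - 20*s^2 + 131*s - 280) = s^2 - 12*s + 35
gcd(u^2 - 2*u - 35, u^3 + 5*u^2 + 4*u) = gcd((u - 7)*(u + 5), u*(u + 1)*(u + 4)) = 1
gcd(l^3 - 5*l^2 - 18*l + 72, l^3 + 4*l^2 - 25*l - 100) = l + 4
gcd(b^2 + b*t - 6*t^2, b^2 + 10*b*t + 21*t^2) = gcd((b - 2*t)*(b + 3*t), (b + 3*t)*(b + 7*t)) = b + 3*t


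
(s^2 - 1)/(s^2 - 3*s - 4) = (s - 1)/(s - 4)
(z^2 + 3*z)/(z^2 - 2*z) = (z + 3)/(z - 2)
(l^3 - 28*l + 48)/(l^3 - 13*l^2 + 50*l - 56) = (l + 6)/(l - 7)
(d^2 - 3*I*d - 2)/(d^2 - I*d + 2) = (d - I)/(d + I)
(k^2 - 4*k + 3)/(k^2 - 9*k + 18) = (k - 1)/(k - 6)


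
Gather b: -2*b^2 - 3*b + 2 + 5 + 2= -2*b^2 - 3*b + 9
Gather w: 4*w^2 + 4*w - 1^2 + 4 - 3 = 4*w^2 + 4*w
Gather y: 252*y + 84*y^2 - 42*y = 84*y^2 + 210*y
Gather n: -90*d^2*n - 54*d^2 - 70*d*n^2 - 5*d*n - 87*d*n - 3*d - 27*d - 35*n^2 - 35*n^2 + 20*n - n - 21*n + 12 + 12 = -54*d^2 - 30*d + n^2*(-70*d - 70) + n*(-90*d^2 - 92*d - 2) + 24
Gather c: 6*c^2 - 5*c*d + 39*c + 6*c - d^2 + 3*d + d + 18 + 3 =6*c^2 + c*(45 - 5*d) - d^2 + 4*d + 21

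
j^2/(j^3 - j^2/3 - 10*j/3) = 3*j/(3*j^2 - j - 10)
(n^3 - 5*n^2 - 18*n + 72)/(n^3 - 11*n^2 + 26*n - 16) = (n^3 - 5*n^2 - 18*n + 72)/(n^3 - 11*n^2 + 26*n - 16)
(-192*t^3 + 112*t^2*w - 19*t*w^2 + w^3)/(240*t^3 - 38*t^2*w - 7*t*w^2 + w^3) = (-24*t^2 + 11*t*w - w^2)/(30*t^2 - t*w - w^2)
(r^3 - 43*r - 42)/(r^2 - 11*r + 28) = (r^2 + 7*r + 6)/(r - 4)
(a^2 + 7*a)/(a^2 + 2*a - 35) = a/(a - 5)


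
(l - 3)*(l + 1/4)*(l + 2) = l^3 - 3*l^2/4 - 25*l/4 - 3/2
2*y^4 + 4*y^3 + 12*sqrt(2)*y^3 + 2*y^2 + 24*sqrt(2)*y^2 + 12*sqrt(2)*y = y*(y + 6*sqrt(2))*(sqrt(2)*y + sqrt(2))^2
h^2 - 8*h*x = h*(h - 8*x)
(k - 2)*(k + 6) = k^2 + 4*k - 12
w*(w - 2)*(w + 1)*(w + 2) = w^4 + w^3 - 4*w^2 - 4*w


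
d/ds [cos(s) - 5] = -sin(s)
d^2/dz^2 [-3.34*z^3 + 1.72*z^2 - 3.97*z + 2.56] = 3.44 - 20.04*z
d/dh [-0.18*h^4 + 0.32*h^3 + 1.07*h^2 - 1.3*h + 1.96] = -0.72*h^3 + 0.96*h^2 + 2.14*h - 1.3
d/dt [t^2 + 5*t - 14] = 2*t + 5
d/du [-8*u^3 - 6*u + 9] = -24*u^2 - 6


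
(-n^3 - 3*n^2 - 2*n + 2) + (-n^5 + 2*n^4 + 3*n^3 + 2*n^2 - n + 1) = -n^5 + 2*n^4 + 2*n^3 - n^2 - 3*n + 3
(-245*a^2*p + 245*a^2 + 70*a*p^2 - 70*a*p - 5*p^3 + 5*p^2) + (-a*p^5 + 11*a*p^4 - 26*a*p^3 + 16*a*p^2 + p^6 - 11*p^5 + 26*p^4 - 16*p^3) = -245*a^2*p + 245*a^2 - a*p^5 + 11*a*p^4 - 26*a*p^3 + 86*a*p^2 - 70*a*p + p^6 - 11*p^5 + 26*p^4 - 21*p^3 + 5*p^2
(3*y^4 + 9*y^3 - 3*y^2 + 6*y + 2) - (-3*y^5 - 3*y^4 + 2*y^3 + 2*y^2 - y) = 3*y^5 + 6*y^4 + 7*y^3 - 5*y^2 + 7*y + 2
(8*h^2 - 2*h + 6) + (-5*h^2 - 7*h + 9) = 3*h^2 - 9*h + 15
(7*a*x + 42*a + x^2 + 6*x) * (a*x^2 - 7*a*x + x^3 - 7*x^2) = 7*a^2*x^3 - 7*a^2*x^2 - 294*a^2*x + 8*a*x^4 - 8*a*x^3 - 336*a*x^2 + x^5 - x^4 - 42*x^3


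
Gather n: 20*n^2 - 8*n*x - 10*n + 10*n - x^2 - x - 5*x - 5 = 20*n^2 - 8*n*x - x^2 - 6*x - 5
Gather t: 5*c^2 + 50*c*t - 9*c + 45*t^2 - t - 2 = 5*c^2 - 9*c + 45*t^2 + t*(50*c - 1) - 2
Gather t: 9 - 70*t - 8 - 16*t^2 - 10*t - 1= -16*t^2 - 80*t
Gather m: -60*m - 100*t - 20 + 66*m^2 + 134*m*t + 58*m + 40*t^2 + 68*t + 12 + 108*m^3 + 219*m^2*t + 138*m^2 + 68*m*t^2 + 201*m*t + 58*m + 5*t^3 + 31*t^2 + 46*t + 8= 108*m^3 + m^2*(219*t + 204) + m*(68*t^2 + 335*t + 56) + 5*t^3 + 71*t^2 + 14*t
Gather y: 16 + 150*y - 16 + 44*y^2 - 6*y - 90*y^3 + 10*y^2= -90*y^3 + 54*y^2 + 144*y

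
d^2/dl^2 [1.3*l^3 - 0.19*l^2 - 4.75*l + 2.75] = 7.8*l - 0.38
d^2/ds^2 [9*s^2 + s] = 18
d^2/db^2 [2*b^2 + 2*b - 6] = 4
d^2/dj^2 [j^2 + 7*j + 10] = 2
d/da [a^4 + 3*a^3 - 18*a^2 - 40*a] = 4*a^3 + 9*a^2 - 36*a - 40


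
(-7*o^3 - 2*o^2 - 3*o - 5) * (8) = -56*o^3 - 16*o^2 - 24*o - 40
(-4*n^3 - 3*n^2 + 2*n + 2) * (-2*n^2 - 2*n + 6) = 8*n^5 + 14*n^4 - 22*n^3 - 26*n^2 + 8*n + 12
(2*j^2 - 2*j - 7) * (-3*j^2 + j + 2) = -6*j^4 + 8*j^3 + 23*j^2 - 11*j - 14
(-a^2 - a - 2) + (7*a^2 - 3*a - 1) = 6*a^2 - 4*a - 3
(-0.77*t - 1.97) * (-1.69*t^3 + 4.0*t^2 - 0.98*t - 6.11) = 1.3013*t^4 + 0.2493*t^3 - 7.1254*t^2 + 6.6353*t + 12.0367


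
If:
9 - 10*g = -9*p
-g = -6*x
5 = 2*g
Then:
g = 5/2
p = 16/9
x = 5/12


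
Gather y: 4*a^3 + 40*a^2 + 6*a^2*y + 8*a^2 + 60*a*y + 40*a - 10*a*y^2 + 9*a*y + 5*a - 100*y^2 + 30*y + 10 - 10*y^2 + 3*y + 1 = 4*a^3 + 48*a^2 + 45*a + y^2*(-10*a - 110) + y*(6*a^2 + 69*a + 33) + 11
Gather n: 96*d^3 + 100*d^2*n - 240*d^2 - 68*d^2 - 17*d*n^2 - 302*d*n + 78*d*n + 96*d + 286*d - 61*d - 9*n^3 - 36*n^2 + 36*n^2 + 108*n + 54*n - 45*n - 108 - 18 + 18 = 96*d^3 - 308*d^2 - 17*d*n^2 + 321*d - 9*n^3 + n*(100*d^2 - 224*d + 117) - 108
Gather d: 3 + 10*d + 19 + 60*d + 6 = 70*d + 28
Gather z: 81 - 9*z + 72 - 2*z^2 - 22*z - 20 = -2*z^2 - 31*z + 133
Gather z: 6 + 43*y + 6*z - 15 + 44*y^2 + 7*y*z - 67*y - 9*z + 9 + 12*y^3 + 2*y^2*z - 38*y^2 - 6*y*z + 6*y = 12*y^3 + 6*y^2 - 18*y + z*(2*y^2 + y - 3)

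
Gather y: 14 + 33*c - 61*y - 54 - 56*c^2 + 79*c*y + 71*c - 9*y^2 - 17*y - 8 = -56*c^2 + 104*c - 9*y^2 + y*(79*c - 78) - 48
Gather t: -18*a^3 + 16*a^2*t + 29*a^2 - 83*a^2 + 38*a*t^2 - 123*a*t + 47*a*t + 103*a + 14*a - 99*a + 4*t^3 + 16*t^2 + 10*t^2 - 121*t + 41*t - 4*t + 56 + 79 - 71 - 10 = -18*a^3 - 54*a^2 + 18*a + 4*t^3 + t^2*(38*a + 26) + t*(16*a^2 - 76*a - 84) + 54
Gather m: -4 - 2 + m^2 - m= m^2 - m - 6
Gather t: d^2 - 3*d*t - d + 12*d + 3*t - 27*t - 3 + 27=d^2 + 11*d + t*(-3*d - 24) + 24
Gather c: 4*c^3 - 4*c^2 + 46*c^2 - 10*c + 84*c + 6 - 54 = 4*c^3 + 42*c^2 + 74*c - 48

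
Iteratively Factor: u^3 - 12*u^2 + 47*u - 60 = (u - 5)*(u^2 - 7*u + 12) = (u - 5)*(u - 4)*(u - 3)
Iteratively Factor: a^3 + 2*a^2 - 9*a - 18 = (a + 2)*(a^2 - 9) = (a - 3)*(a + 2)*(a + 3)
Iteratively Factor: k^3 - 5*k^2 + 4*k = (k - 4)*(k^2 - k) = k*(k - 4)*(k - 1)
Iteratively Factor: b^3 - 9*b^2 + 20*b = (b)*(b^2 - 9*b + 20) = b*(b - 4)*(b - 5)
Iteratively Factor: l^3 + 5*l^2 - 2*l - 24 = (l - 2)*(l^2 + 7*l + 12) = (l - 2)*(l + 3)*(l + 4)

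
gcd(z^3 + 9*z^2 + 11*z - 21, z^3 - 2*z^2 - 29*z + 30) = z - 1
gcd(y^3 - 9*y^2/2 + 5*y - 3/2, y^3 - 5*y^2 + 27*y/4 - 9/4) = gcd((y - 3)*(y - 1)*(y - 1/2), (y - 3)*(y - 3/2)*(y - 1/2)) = y^2 - 7*y/2 + 3/2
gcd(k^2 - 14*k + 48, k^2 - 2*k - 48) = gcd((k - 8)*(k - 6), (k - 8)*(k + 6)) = k - 8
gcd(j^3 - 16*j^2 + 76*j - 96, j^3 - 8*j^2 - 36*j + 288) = j^2 - 14*j + 48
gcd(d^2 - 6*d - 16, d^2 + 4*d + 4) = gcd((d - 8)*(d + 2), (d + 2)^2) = d + 2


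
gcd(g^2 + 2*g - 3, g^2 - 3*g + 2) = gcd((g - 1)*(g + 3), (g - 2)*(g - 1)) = g - 1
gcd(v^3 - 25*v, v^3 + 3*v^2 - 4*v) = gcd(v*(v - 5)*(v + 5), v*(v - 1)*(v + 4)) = v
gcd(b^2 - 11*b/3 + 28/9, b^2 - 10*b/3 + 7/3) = b - 7/3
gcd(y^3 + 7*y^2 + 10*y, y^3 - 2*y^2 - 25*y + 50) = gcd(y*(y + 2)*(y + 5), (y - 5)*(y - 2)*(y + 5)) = y + 5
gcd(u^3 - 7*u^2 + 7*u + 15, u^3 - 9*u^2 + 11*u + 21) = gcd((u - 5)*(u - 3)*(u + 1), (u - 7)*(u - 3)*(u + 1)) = u^2 - 2*u - 3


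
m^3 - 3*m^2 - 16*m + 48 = (m - 4)*(m - 3)*(m + 4)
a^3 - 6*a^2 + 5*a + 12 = (a - 4)*(a - 3)*(a + 1)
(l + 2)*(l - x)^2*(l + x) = l^4 - l^3*x + 2*l^3 - l^2*x^2 - 2*l^2*x + l*x^3 - 2*l*x^2 + 2*x^3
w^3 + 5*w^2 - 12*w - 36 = (w - 3)*(w + 2)*(w + 6)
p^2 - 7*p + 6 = (p - 6)*(p - 1)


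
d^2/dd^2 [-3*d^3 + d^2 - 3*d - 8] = 2 - 18*d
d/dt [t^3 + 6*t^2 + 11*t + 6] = 3*t^2 + 12*t + 11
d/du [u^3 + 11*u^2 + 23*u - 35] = 3*u^2 + 22*u + 23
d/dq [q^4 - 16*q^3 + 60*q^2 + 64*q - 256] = 4*q^3 - 48*q^2 + 120*q + 64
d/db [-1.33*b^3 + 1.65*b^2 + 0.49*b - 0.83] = -3.99*b^2 + 3.3*b + 0.49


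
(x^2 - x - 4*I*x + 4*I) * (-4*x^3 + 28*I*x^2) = -4*x^5 + 4*x^4 + 44*I*x^4 + 112*x^3 - 44*I*x^3 - 112*x^2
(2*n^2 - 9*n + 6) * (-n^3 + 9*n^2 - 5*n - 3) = -2*n^5 + 27*n^4 - 97*n^3 + 93*n^2 - 3*n - 18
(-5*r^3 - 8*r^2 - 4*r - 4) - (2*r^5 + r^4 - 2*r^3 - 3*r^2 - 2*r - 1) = -2*r^5 - r^4 - 3*r^3 - 5*r^2 - 2*r - 3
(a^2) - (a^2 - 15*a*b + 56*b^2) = 15*a*b - 56*b^2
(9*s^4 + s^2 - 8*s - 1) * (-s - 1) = -9*s^5 - 9*s^4 - s^3 + 7*s^2 + 9*s + 1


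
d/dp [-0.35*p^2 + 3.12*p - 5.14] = 3.12 - 0.7*p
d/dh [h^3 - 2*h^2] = h*(3*h - 4)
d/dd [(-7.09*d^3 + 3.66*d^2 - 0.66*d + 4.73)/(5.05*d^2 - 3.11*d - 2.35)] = (-35.8045*d^4 + 44.0998*d^3 + 41.9349*d^2 - 64.975*d + 16.2613)/(25.5025*d^4 - 31.411*d^3 - 14.0629*d^2 + 14.617*d + 5.5225)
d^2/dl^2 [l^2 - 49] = 2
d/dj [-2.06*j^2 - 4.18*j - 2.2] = -4.12*j - 4.18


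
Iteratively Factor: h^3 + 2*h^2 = (h + 2)*(h^2) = h*(h + 2)*(h)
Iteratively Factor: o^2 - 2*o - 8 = (o + 2)*(o - 4)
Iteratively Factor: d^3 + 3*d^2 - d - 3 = (d + 1)*(d^2 + 2*d - 3) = (d - 1)*(d + 1)*(d + 3)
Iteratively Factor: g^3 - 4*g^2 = (g - 4)*(g^2) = g*(g - 4)*(g)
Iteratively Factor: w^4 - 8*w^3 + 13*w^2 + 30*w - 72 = (w + 2)*(w^3 - 10*w^2 + 33*w - 36) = (w - 3)*(w + 2)*(w^2 - 7*w + 12) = (w - 4)*(w - 3)*(w + 2)*(w - 3)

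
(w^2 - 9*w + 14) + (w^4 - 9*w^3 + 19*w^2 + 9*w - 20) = w^4 - 9*w^3 + 20*w^2 - 6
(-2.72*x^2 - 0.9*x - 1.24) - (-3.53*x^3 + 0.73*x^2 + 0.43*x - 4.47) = 3.53*x^3 - 3.45*x^2 - 1.33*x + 3.23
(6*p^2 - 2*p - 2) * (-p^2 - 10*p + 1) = -6*p^4 - 58*p^3 + 28*p^2 + 18*p - 2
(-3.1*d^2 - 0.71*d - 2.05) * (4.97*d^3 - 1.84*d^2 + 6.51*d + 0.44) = -15.407*d^5 + 2.1753*d^4 - 29.0631*d^3 - 2.2141*d^2 - 13.6579*d - 0.902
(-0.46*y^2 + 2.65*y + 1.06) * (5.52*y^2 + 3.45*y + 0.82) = -2.5392*y^4 + 13.041*y^3 + 14.6165*y^2 + 5.83*y + 0.8692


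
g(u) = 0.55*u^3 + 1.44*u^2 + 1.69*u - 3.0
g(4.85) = 101.82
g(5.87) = 167.78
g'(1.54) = 10.04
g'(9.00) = 161.26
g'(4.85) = 54.47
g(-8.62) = -262.85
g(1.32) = 3.00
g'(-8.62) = 99.47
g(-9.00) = -302.52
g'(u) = 1.65*u^2 + 2.88*u + 1.69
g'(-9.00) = 109.42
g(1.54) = 5.03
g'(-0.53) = 0.63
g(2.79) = 24.87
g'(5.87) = 75.45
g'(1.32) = 8.37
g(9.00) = 529.80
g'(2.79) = 22.57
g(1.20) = 2.05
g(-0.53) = -3.57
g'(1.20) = 7.52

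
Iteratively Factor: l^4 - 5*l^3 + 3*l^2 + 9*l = (l)*(l^3 - 5*l^2 + 3*l + 9) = l*(l - 3)*(l^2 - 2*l - 3) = l*(l - 3)^2*(l + 1)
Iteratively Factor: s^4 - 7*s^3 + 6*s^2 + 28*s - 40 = (s - 5)*(s^3 - 2*s^2 - 4*s + 8) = (s - 5)*(s + 2)*(s^2 - 4*s + 4) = (s - 5)*(s - 2)*(s + 2)*(s - 2)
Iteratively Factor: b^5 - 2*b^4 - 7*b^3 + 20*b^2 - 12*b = (b - 1)*(b^4 - b^3 - 8*b^2 + 12*b) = b*(b - 1)*(b^3 - b^2 - 8*b + 12) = b*(b - 2)*(b - 1)*(b^2 + b - 6) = b*(b - 2)*(b - 1)*(b + 3)*(b - 2)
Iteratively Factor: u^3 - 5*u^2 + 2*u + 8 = (u - 4)*(u^2 - u - 2) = (u - 4)*(u + 1)*(u - 2)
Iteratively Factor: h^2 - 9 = (h - 3)*(h + 3)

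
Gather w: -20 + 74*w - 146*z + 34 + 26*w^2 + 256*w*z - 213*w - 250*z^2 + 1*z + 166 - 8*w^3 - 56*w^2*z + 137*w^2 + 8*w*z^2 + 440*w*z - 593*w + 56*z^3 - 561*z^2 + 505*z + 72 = -8*w^3 + w^2*(163 - 56*z) + w*(8*z^2 + 696*z - 732) + 56*z^3 - 811*z^2 + 360*z + 252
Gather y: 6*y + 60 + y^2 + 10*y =y^2 + 16*y + 60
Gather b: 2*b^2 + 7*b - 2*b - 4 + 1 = 2*b^2 + 5*b - 3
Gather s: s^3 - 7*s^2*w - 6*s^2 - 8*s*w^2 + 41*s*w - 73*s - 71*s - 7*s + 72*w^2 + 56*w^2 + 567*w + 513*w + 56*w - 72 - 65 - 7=s^3 + s^2*(-7*w - 6) + s*(-8*w^2 + 41*w - 151) + 128*w^2 + 1136*w - 144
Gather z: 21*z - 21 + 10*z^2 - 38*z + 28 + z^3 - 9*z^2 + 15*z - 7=z^3 + z^2 - 2*z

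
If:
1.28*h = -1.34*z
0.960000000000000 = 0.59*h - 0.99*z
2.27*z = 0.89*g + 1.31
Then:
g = -2.99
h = 0.63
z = -0.60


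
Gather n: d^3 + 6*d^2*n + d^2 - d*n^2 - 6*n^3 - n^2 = d^3 + 6*d^2*n + d^2 - 6*n^3 + n^2*(-d - 1)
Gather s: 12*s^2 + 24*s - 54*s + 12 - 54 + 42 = 12*s^2 - 30*s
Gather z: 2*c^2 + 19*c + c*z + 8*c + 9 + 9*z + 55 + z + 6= 2*c^2 + 27*c + z*(c + 10) + 70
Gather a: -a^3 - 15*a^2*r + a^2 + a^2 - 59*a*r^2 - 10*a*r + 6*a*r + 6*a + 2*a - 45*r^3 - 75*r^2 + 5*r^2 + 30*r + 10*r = -a^3 + a^2*(2 - 15*r) + a*(-59*r^2 - 4*r + 8) - 45*r^3 - 70*r^2 + 40*r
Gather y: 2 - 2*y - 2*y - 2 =-4*y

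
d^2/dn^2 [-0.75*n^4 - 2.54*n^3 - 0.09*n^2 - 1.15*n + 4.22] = -9.0*n^2 - 15.24*n - 0.18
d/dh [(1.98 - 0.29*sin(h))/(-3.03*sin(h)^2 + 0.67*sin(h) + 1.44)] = (-0.8787*sin(h)^2 + 11.9988*sin(h) - 1.7442)*cos(h)/(9.1809*sin(h)^4 - 4.0602*sin(h)^3 - 8.2775*sin(h)^2 + 1.9296*sin(h) + 2.0736)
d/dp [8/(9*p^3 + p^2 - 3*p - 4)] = 8*(-27*p^2 - 2*p + 3)/(9*p^3 + p^2 - 3*p - 4)^2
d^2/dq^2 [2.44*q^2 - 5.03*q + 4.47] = 4.88000000000000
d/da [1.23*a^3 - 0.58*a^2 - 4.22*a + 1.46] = 3.69*a^2 - 1.16*a - 4.22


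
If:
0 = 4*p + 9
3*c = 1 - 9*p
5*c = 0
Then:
No Solution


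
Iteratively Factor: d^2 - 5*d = (d - 5)*(d)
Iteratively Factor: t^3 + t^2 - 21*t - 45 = (t - 5)*(t^2 + 6*t + 9) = (t - 5)*(t + 3)*(t + 3)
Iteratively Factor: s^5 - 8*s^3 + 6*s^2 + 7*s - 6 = (s + 1)*(s^4 - s^3 - 7*s^2 + 13*s - 6) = (s - 1)*(s + 1)*(s^3 - 7*s + 6) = (s - 1)*(s + 1)*(s + 3)*(s^2 - 3*s + 2) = (s - 1)^2*(s + 1)*(s + 3)*(s - 2)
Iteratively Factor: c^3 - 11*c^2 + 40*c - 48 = (c - 4)*(c^2 - 7*c + 12) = (c - 4)^2*(c - 3)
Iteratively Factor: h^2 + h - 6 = (h - 2)*(h + 3)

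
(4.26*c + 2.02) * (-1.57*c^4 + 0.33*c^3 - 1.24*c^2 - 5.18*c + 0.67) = -6.6882*c^5 - 1.7656*c^4 - 4.6158*c^3 - 24.5716*c^2 - 7.6094*c + 1.3534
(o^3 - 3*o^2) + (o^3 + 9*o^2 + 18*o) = 2*o^3 + 6*o^2 + 18*o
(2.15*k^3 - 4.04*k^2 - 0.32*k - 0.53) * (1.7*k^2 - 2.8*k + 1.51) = 3.655*k^5 - 12.888*k^4 + 14.0145*k^3 - 6.1054*k^2 + 1.0008*k - 0.8003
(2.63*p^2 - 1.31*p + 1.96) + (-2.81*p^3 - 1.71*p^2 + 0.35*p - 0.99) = -2.81*p^3 + 0.92*p^2 - 0.96*p + 0.97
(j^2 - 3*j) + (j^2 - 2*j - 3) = 2*j^2 - 5*j - 3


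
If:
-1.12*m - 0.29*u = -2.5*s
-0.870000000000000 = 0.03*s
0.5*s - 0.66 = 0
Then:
No Solution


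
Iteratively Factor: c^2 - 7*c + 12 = (c - 4)*(c - 3)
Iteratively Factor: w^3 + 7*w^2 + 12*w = (w)*(w^2 + 7*w + 12) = w*(w + 4)*(w + 3)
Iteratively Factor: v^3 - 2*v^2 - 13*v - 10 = (v + 2)*(v^2 - 4*v - 5) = (v + 1)*(v + 2)*(v - 5)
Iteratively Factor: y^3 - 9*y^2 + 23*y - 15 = (y - 3)*(y^2 - 6*y + 5) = (y - 3)*(y - 1)*(y - 5)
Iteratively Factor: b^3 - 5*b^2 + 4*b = (b - 1)*(b^2 - 4*b) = (b - 4)*(b - 1)*(b)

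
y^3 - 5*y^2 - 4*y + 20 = (y - 5)*(y - 2)*(y + 2)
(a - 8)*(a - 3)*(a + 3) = a^3 - 8*a^2 - 9*a + 72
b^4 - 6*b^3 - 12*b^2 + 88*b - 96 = (b - 6)*(b - 2)^2*(b + 4)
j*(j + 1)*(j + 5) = j^3 + 6*j^2 + 5*j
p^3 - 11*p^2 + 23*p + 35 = (p - 7)*(p - 5)*(p + 1)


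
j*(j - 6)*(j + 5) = j^3 - j^2 - 30*j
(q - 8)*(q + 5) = q^2 - 3*q - 40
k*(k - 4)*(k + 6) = k^3 + 2*k^2 - 24*k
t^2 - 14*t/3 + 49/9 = (t - 7/3)^2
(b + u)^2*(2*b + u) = 2*b^3 + 5*b^2*u + 4*b*u^2 + u^3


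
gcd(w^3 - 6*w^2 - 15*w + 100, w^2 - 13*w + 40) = w - 5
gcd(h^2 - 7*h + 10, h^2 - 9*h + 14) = h - 2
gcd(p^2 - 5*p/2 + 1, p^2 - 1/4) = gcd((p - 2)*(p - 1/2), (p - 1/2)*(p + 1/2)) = p - 1/2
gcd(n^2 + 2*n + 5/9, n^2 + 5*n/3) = n + 5/3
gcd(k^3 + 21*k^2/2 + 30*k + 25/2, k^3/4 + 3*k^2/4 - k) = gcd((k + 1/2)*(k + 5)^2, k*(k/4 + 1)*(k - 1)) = 1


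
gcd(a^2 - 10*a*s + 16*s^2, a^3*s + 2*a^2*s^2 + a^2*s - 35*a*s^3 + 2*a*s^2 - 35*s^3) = 1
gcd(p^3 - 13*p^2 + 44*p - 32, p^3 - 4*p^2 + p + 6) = 1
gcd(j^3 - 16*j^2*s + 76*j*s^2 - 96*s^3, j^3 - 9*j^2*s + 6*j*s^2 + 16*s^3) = j^2 - 10*j*s + 16*s^2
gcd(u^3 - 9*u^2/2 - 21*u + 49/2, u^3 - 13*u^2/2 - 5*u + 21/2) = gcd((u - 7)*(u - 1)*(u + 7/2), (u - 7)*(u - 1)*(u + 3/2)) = u^2 - 8*u + 7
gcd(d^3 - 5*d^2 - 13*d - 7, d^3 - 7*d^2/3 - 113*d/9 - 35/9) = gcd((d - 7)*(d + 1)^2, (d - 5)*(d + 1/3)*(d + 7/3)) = 1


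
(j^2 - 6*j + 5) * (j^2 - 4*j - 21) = j^4 - 10*j^3 + 8*j^2 + 106*j - 105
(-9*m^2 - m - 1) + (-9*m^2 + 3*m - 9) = -18*m^2 + 2*m - 10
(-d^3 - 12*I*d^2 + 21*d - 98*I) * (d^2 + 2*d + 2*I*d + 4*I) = -d^5 - 2*d^4 - 14*I*d^4 + 45*d^3 - 28*I*d^3 + 90*d^2 - 56*I*d^2 + 196*d - 112*I*d + 392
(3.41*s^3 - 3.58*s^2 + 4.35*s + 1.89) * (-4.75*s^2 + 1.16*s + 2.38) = -16.1975*s^5 + 20.9606*s^4 - 16.6995*s^3 - 12.4519*s^2 + 12.5454*s + 4.4982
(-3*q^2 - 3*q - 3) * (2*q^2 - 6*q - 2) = -6*q^4 + 12*q^3 + 18*q^2 + 24*q + 6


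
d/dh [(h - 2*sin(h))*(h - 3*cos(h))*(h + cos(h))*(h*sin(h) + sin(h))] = -(h + 1)*(h - 2*sin(h))*(h - 3*cos(h))*(sin(h) - 1)*sin(h) + (h + 1)*(h - 2*sin(h))*(h + cos(h))*(3*sin(h) + 1)*sin(h) - (h + 1)*(h - 3*cos(h))*(h + cos(h))*(2*cos(h) - 1)*sin(h) + (h - 2*sin(h))*(h - 3*cos(h))*(h + cos(h))*(h*cos(h) + sqrt(2)*sin(h + pi/4))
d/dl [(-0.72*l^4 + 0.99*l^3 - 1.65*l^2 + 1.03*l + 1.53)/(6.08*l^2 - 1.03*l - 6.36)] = (-8.7552*l^5 + 8.244*l^4 + 16.2774*l^3 - 23.4521*l^2 + 2.3832*l - 4.9749)/(36.9664*l^4 - 12.5248*l^3 - 76.2767*l^2 + 13.1016*l + 40.4496)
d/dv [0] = 0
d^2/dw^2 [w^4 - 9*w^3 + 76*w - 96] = 6*w*(2*w - 9)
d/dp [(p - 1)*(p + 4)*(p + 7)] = 3*p^2 + 20*p + 17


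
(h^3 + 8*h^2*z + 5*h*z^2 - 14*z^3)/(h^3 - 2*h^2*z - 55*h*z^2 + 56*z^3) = (-h - 2*z)/(-h + 8*z)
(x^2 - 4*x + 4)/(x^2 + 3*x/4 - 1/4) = 4*(x^2 - 4*x + 4)/(4*x^2 + 3*x - 1)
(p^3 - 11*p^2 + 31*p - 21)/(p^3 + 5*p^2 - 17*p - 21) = (p^2 - 8*p + 7)/(p^2 + 8*p + 7)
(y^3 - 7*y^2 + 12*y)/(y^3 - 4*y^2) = (y - 3)/y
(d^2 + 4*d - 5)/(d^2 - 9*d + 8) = (d + 5)/(d - 8)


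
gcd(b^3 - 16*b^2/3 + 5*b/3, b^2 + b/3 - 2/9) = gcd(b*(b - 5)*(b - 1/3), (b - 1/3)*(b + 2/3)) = b - 1/3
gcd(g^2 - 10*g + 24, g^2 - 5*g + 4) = g - 4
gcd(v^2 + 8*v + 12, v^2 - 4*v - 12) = v + 2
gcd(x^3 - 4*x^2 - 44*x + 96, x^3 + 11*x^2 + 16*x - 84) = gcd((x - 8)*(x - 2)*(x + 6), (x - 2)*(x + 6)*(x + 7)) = x^2 + 4*x - 12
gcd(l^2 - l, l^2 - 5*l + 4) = l - 1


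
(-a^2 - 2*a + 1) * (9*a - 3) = -9*a^3 - 15*a^2 + 15*a - 3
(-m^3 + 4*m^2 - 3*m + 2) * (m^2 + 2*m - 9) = -m^5 + 2*m^4 + 14*m^3 - 40*m^2 + 31*m - 18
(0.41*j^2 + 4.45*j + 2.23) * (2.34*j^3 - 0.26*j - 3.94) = 0.9594*j^5 + 10.413*j^4 + 5.1116*j^3 - 2.7724*j^2 - 18.1128*j - 8.7862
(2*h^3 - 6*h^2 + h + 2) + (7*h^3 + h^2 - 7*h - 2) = 9*h^3 - 5*h^2 - 6*h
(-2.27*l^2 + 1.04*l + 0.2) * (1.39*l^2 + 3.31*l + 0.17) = -3.1553*l^4 - 6.0681*l^3 + 3.3345*l^2 + 0.8388*l + 0.034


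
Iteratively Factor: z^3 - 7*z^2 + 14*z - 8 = (z - 4)*(z^2 - 3*z + 2) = (z - 4)*(z - 1)*(z - 2)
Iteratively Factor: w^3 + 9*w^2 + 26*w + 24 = (w + 4)*(w^2 + 5*w + 6) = (w + 3)*(w + 4)*(w + 2)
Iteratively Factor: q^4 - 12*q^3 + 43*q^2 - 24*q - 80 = (q - 5)*(q^3 - 7*q^2 + 8*q + 16) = (q - 5)*(q - 4)*(q^2 - 3*q - 4) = (q - 5)*(q - 4)*(q + 1)*(q - 4)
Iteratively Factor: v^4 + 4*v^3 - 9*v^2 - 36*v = (v + 4)*(v^3 - 9*v) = v*(v + 4)*(v^2 - 9) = v*(v - 3)*(v + 4)*(v + 3)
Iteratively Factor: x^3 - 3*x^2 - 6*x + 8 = (x - 1)*(x^2 - 2*x - 8) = (x - 1)*(x + 2)*(x - 4)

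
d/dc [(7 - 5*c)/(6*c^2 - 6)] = (5*c^2 - 14*c + 5)/(6*(c^4 - 2*c^2 + 1))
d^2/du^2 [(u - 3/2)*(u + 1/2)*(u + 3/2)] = 6*u + 1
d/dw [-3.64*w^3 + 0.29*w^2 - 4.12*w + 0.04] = -10.92*w^2 + 0.58*w - 4.12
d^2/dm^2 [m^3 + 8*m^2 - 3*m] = 6*m + 16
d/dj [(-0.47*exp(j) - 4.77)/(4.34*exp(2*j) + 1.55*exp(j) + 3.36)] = (2.0398*exp(2*j) + 41.4036*exp(j) + 5.8143)*exp(j)/(18.8356*exp(4*j) + 13.454*exp(3*j) + 31.5673*exp(2*j) + 10.416*exp(j) + 11.2896)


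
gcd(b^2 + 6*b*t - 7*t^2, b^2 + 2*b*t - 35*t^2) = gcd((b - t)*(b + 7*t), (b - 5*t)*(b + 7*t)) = b + 7*t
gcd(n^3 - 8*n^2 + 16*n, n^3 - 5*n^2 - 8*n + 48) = n^2 - 8*n + 16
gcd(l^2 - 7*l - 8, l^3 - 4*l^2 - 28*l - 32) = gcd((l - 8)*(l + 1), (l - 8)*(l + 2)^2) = l - 8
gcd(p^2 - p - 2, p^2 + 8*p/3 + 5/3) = p + 1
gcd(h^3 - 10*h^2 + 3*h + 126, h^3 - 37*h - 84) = h^2 - 4*h - 21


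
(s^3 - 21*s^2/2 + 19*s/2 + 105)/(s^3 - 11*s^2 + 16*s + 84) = (s + 5/2)/(s + 2)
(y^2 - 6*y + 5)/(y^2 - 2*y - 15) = (y - 1)/(y + 3)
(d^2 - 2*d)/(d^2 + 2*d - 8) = d/(d + 4)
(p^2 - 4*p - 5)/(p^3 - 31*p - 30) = (p - 5)/(p^2 - p - 30)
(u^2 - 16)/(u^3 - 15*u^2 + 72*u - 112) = (u + 4)/(u^2 - 11*u + 28)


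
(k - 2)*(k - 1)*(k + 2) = k^3 - k^2 - 4*k + 4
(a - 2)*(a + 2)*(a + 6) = a^3 + 6*a^2 - 4*a - 24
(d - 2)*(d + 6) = d^2 + 4*d - 12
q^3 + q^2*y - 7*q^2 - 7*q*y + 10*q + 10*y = (q - 5)*(q - 2)*(q + y)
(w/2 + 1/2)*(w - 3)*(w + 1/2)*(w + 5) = w^4/2 + 7*w^3/4 - 23*w^2/4 - 43*w/4 - 15/4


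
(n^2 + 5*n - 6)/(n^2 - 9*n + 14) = (n^2 + 5*n - 6)/(n^2 - 9*n + 14)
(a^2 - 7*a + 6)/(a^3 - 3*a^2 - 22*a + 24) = 1/(a + 4)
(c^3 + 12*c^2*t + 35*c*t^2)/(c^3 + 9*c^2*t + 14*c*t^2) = (c + 5*t)/(c + 2*t)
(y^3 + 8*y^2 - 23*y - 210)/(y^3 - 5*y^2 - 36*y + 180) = (y + 7)/(y - 6)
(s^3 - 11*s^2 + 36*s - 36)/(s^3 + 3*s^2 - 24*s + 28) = (s^2 - 9*s + 18)/(s^2 + 5*s - 14)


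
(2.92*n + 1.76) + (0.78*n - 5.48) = 3.7*n - 3.72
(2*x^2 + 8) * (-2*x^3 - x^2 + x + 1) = -4*x^5 - 2*x^4 - 14*x^3 - 6*x^2 + 8*x + 8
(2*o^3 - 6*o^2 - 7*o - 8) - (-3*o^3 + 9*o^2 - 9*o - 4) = 5*o^3 - 15*o^2 + 2*o - 4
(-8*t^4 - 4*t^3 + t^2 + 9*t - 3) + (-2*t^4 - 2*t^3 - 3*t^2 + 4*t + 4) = -10*t^4 - 6*t^3 - 2*t^2 + 13*t + 1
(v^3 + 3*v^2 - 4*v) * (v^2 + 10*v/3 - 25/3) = v^5 + 19*v^4/3 - 7*v^3/3 - 115*v^2/3 + 100*v/3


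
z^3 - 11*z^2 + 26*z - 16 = (z - 8)*(z - 2)*(z - 1)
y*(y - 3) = y^2 - 3*y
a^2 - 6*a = a*(a - 6)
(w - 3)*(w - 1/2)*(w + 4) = w^3 + w^2/2 - 25*w/2 + 6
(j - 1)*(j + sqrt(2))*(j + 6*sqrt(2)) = j^3 - j^2 + 7*sqrt(2)*j^2 - 7*sqrt(2)*j + 12*j - 12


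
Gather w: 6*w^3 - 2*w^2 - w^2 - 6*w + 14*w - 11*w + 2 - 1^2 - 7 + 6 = 6*w^3 - 3*w^2 - 3*w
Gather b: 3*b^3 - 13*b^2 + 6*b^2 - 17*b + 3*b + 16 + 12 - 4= 3*b^3 - 7*b^2 - 14*b + 24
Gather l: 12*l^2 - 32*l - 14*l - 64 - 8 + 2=12*l^2 - 46*l - 70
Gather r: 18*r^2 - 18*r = 18*r^2 - 18*r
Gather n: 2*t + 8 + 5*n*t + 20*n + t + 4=n*(5*t + 20) + 3*t + 12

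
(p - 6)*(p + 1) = p^2 - 5*p - 6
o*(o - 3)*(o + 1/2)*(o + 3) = o^4 + o^3/2 - 9*o^2 - 9*o/2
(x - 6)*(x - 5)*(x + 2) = x^3 - 9*x^2 + 8*x + 60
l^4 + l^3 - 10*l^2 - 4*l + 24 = (l - 2)^2*(l + 2)*(l + 3)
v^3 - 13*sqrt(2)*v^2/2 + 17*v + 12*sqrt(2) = (v - 4*sqrt(2))*(v - 3*sqrt(2))*(v + sqrt(2)/2)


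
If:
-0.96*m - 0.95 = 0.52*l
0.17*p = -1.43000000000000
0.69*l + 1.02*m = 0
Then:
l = 7.34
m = -4.97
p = -8.41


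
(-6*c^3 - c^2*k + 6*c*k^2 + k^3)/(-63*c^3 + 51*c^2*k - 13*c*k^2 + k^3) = (6*c^3 + c^2*k - 6*c*k^2 - k^3)/(63*c^3 - 51*c^2*k + 13*c*k^2 - k^3)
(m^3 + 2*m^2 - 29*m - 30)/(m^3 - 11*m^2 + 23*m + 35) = (m + 6)/(m - 7)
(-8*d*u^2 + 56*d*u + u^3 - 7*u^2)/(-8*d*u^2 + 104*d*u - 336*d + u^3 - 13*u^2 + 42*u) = u/(u - 6)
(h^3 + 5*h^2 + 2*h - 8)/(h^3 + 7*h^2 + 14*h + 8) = (h - 1)/(h + 1)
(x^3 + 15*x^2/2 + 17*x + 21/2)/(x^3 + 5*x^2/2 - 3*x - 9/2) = (2*x + 7)/(2*x - 3)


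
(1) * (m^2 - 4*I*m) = m^2 - 4*I*m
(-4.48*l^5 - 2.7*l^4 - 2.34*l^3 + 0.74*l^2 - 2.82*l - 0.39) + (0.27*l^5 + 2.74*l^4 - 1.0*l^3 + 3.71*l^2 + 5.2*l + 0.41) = -4.21*l^5 + 0.04*l^4 - 3.34*l^3 + 4.45*l^2 + 2.38*l + 0.02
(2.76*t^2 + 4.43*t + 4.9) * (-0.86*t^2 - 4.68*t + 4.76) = -2.3736*t^4 - 16.7266*t^3 - 11.8088*t^2 - 1.8452*t + 23.324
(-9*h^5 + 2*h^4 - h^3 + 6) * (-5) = 45*h^5 - 10*h^4 + 5*h^3 - 30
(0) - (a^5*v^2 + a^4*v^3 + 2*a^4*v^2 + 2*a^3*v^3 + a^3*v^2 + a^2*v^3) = -a^5*v^2 - a^4*v^3 - 2*a^4*v^2 - 2*a^3*v^3 - a^3*v^2 - a^2*v^3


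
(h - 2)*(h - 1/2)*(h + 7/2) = h^3 + h^2 - 31*h/4 + 7/2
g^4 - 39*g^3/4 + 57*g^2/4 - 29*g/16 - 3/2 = (g - 8)*(g - 3/2)*(g - 1/2)*(g + 1/4)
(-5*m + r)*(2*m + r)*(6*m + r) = -60*m^3 - 28*m^2*r + 3*m*r^2 + r^3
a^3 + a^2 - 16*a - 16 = (a - 4)*(a + 1)*(a + 4)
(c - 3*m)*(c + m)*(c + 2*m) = c^3 - 7*c*m^2 - 6*m^3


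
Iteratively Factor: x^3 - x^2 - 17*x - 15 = (x + 3)*(x^2 - 4*x - 5) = (x + 1)*(x + 3)*(x - 5)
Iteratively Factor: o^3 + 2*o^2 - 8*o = (o)*(o^2 + 2*o - 8) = o*(o + 4)*(o - 2)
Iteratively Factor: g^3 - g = (g)*(g^2 - 1) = g*(g + 1)*(g - 1)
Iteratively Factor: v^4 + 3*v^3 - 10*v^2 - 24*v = (v - 3)*(v^3 + 6*v^2 + 8*v) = (v - 3)*(v + 2)*(v^2 + 4*v) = v*(v - 3)*(v + 2)*(v + 4)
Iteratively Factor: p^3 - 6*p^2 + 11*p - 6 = (p - 3)*(p^2 - 3*p + 2) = (p - 3)*(p - 2)*(p - 1)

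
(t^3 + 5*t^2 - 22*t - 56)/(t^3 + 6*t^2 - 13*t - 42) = (t - 4)/(t - 3)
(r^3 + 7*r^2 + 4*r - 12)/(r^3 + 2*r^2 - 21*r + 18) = (r + 2)/(r - 3)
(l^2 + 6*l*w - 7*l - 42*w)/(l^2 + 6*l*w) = (l - 7)/l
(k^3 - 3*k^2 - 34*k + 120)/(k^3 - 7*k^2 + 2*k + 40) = (k + 6)/(k + 2)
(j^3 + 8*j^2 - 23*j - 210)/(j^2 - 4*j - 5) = (j^2 + 13*j + 42)/(j + 1)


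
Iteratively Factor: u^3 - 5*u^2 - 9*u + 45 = (u - 5)*(u^2 - 9) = (u - 5)*(u + 3)*(u - 3)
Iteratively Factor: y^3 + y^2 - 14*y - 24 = (y + 3)*(y^2 - 2*y - 8) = (y - 4)*(y + 3)*(y + 2)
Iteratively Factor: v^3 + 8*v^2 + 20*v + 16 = (v + 2)*(v^2 + 6*v + 8) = (v + 2)^2*(v + 4)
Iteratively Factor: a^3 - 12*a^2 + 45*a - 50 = (a - 5)*(a^2 - 7*a + 10) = (a - 5)^2*(a - 2)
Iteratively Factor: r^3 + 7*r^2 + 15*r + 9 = (r + 3)*(r^2 + 4*r + 3) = (r + 1)*(r + 3)*(r + 3)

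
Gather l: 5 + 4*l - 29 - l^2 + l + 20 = -l^2 + 5*l - 4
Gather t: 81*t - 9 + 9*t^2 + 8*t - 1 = 9*t^2 + 89*t - 10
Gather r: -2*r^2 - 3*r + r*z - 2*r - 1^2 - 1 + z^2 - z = -2*r^2 + r*(z - 5) + z^2 - z - 2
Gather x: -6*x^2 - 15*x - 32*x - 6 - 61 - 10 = -6*x^2 - 47*x - 77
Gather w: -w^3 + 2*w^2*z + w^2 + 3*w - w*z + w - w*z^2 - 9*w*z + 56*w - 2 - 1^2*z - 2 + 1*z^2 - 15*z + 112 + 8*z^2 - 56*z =-w^3 + w^2*(2*z + 1) + w*(-z^2 - 10*z + 60) + 9*z^2 - 72*z + 108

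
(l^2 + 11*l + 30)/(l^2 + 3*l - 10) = (l + 6)/(l - 2)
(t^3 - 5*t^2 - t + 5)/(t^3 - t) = (t - 5)/t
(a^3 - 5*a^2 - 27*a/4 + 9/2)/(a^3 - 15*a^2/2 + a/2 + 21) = (a^2 - 13*a/2 + 3)/(a^2 - 9*a + 14)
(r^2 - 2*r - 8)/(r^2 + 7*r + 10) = (r - 4)/(r + 5)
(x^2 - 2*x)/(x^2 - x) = (x - 2)/(x - 1)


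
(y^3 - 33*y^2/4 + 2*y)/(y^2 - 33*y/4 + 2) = y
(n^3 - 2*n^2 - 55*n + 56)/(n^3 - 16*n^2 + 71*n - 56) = (n + 7)/(n - 7)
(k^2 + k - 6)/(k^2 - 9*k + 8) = (k^2 + k - 6)/(k^2 - 9*k + 8)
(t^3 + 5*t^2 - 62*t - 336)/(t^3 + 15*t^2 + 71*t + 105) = (t^2 - 2*t - 48)/(t^2 + 8*t + 15)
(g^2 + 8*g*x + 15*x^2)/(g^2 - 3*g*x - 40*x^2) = (-g - 3*x)/(-g + 8*x)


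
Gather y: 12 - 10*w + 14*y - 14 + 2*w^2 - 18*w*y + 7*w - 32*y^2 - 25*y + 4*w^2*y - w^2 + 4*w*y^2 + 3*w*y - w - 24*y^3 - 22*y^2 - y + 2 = w^2 - 4*w - 24*y^3 + y^2*(4*w - 54) + y*(4*w^2 - 15*w - 12)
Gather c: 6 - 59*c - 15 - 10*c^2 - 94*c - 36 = -10*c^2 - 153*c - 45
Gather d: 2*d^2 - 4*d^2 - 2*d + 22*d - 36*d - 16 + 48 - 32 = -2*d^2 - 16*d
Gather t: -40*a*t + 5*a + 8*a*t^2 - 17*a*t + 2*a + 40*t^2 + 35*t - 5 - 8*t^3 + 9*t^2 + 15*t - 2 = 7*a - 8*t^3 + t^2*(8*a + 49) + t*(50 - 57*a) - 7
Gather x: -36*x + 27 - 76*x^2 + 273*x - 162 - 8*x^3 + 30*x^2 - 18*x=-8*x^3 - 46*x^2 + 219*x - 135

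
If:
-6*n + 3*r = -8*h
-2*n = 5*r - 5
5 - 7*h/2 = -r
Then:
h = 105/71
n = 585/284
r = 25/142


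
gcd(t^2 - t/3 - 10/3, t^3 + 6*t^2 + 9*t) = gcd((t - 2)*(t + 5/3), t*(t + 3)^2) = 1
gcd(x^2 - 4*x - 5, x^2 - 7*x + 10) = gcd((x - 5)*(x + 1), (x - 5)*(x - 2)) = x - 5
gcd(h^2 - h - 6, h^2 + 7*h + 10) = h + 2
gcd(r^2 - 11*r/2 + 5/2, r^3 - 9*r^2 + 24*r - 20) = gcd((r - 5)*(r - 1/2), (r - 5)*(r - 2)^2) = r - 5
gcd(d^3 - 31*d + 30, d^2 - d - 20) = d - 5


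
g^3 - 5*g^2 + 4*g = g*(g - 4)*(g - 1)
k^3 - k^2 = k^2*(k - 1)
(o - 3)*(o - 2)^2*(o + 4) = o^4 - 3*o^3 - 12*o^2 + 52*o - 48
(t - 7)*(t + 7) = t^2 - 49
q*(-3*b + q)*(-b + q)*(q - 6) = 3*b^2*q^2 - 18*b^2*q - 4*b*q^3 + 24*b*q^2 + q^4 - 6*q^3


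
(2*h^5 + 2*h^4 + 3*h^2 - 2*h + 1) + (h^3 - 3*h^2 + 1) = 2*h^5 + 2*h^4 + h^3 - 2*h + 2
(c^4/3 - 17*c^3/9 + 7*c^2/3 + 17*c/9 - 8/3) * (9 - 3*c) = -c^5 + 26*c^4/3 - 24*c^3 + 46*c^2/3 + 25*c - 24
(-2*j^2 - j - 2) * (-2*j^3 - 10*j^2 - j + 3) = 4*j^5 + 22*j^4 + 16*j^3 + 15*j^2 - j - 6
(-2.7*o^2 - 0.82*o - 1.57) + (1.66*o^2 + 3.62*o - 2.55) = -1.04*o^2 + 2.8*o - 4.12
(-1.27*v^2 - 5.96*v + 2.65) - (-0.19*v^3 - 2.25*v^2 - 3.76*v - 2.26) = 0.19*v^3 + 0.98*v^2 - 2.2*v + 4.91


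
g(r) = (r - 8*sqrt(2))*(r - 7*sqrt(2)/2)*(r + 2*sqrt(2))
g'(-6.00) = 279.22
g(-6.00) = -601.27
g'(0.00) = 10.00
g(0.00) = 158.39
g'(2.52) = -38.66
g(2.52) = 114.28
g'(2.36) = -36.70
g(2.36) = 120.31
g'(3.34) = -46.28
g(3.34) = 79.18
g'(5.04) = -49.22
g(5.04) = -4.46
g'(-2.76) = 107.01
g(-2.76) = 7.42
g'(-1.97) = 74.58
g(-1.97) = 78.91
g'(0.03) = 9.20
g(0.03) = 158.68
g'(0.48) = -2.21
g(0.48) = 160.21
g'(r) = (r - 8*sqrt(2))*(r - 7*sqrt(2)/2) + (r - 8*sqrt(2))*(r + 2*sqrt(2)) + (r - 7*sqrt(2)/2)*(r + 2*sqrt(2))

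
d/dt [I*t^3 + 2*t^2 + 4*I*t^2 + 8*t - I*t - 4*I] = 3*I*t^2 + t*(4 + 8*I) + 8 - I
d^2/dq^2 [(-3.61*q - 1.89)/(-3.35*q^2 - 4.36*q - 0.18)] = ((3.61*q + 1.89)*(6.7*q + 4.36)*(13.4*q + 8.72) - (72.561*q + 44.1422)*(3.35*q^2 + 4.36*q + 0.18))/(3.35*q^2 + 4.36*q + 0.18)^3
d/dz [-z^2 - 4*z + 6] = -2*z - 4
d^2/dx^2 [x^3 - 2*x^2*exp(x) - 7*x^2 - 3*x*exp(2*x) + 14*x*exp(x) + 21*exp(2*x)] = -2*x^2*exp(x) - 12*x*exp(2*x) + 6*x*exp(x) + 6*x + 72*exp(2*x) + 24*exp(x) - 14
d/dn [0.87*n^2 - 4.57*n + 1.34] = 1.74*n - 4.57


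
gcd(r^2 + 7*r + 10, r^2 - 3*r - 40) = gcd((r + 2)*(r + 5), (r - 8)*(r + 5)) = r + 5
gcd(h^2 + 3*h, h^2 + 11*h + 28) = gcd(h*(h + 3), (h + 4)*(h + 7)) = 1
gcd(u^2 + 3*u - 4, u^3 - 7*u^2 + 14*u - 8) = u - 1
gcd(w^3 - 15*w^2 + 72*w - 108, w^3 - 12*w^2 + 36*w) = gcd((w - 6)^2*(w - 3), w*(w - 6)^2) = w^2 - 12*w + 36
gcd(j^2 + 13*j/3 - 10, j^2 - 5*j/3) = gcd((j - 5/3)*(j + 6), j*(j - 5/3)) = j - 5/3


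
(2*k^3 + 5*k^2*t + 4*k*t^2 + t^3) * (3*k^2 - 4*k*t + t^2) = 6*k^5 + 7*k^4*t - 6*k^3*t^2 - 8*k^2*t^3 + t^5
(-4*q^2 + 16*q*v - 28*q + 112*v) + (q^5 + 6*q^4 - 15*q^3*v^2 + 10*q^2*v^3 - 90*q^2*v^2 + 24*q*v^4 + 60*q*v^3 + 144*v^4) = q^5 + 6*q^4 - 15*q^3*v^2 + 10*q^2*v^3 - 90*q^2*v^2 - 4*q^2 + 24*q*v^4 + 60*q*v^3 + 16*q*v - 28*q + 144*v^4 + 112*v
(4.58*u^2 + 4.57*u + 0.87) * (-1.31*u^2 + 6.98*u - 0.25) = -5.9998*u^4 + 25.9817*u^3 + 29.6139*u^2 + 4.9301*u - 0.2175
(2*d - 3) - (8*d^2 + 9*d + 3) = -8*d^2 - 7*d - 6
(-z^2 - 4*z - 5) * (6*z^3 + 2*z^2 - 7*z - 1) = -6*z^5 - 26*z^4 - 31*z^3 + 19*z^2 + 39*z + 5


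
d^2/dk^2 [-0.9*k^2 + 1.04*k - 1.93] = -1.80000000000000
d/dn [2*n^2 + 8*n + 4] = 4*n + 8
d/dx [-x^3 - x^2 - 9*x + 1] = -3*x^2 - 2*x - 9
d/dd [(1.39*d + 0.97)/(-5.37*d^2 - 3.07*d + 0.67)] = (7.4643*d^2 + 10.4178*d + 3.9092)/(28.8369*d^4 + 32.9718*d^3 + 2.2291*d^2 - 4.1138*d + 0.4489)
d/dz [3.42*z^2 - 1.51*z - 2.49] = 6.84*z - 1.51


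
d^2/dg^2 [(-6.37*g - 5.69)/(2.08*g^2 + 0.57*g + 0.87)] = (-(4.16*g + 0.57)*(6.37*g + 5.69)*(8.32*g + 1.14) + (79.4976*g + 30.9322)*(2.08*g^2 + 0.57*g + 0.87))/(2.08*g^2 + 0.57*g + 0.87)^3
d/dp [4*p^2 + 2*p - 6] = 8*p + 2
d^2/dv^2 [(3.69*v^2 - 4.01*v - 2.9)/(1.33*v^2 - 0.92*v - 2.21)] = (-5.15641000000001*v^3 + 34.297242*v^2 - 49.428918*v + 30.393862)/(2.352637*v^6 - 4.882164*v^5 - 8.350671*v^4 + 15.446248*v^3 + 13.875927*v^2 - 13.480116*v - 10.793861)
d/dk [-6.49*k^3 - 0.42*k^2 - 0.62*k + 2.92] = -19.47*k^2 - 0.84*k - 0.62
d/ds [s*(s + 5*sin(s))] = 5*s*cos(s) + 2*s + 5*sin(s)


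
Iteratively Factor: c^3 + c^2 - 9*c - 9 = (c + 1)*(c^2 - 9) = (c - 3)*(c + 1)*(c + 3)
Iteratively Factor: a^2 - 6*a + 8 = (a - 2)*(a - 4)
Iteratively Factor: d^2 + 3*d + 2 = (d + 1)*(d + 2)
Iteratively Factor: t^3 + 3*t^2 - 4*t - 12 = (t + 2)*(t^2 + t - 6) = (t - 2)*(t + 2)*(t + 3)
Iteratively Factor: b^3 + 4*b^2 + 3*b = (b)*(b^2 + 4*b + 3) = b*(b + 1)*(b + 3)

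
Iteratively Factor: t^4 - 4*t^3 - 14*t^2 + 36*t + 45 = (t - 5)*(t^3 + t^2 - 9*t - 9) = (t - 5)*(t + 1)*(t^2 - 9) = (t - 5)*(t + 1)*(t + 3)*(t - 3)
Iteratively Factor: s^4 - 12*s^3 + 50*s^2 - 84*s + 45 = (s - 3)*(s^3 - 9*s^2 + 23*s - 15) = (s - 3)*(s - 1)*(s^2 - 8*s + 15) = (s - 3)^2*(s - 1)*(s - 5)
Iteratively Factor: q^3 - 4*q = (q + 2)*(q^2 - 2*q) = (q - 2)*(q + 2)*(q)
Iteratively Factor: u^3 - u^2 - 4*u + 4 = (u + 2)*(u^2 - 3*u + 2) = (u - 1)*(u + 2)*(u - 2)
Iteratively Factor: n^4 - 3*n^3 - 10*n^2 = (n)*(n^3 - 3*n^2 - 10*n) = n^2*(n^2 - 3*n - 10) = n^2*(n + 2)*(n - 5)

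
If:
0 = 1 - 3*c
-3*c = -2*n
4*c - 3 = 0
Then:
No Solution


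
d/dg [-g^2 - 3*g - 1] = -2*g - 3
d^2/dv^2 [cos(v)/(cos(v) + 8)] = 8*(cos(v)^2 - 8*cos(v) - 2)/(cos(v) + 8)^3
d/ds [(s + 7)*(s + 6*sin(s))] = s + (s + 7)*(6*cos(s) + 1) + 6*sin(s)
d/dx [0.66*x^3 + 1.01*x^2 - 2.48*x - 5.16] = 1.98*x^2 + 2.02*x - 2.48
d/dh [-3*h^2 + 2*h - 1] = 2 - 6*h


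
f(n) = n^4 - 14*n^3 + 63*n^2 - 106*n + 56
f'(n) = 4*n^3 - 42*n^2 + 126*n - 106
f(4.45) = -9.70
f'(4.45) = -24.52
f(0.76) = 6.02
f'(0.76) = -32.74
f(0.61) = 11.74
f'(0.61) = -43.86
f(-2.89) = 1296.21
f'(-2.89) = -917.48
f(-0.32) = 96.84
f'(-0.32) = -150.75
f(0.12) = 44.16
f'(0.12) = -91.48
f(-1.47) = 397.10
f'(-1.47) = -394.68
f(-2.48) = 957.72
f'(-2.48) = -737.81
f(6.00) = -40.00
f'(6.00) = 2.00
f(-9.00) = 22880.00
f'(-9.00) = -7558.00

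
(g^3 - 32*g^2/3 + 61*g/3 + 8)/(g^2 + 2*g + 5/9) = 3*(g^2 - 11*g + 24)/(3*g + 5)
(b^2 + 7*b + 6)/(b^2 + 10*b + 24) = (b + 1)/(b + 4)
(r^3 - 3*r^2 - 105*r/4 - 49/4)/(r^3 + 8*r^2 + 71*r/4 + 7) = (r - 7)/(r + 4)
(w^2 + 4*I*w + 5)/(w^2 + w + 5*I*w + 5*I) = (w - I)/(w + 1)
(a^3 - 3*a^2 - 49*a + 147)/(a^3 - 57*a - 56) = (a^2 - 10*a + 21)/(a^2 - 7*a - 8)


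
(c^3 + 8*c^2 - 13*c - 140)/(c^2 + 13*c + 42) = (c^2 + c - 20)/(c + 6)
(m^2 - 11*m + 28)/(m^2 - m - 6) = (-m^2 + 11*m - 28)/(-m^2 + m + 6)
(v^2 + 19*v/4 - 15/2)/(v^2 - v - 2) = (-v^2 - 19*v/4 + 15/2)/(-v^2 + v + 2)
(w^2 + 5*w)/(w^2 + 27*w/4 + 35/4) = 4*w/(4*w + 7)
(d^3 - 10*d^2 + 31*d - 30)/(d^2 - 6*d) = (d^3 - 10*d^2 + 31*d - 30)/(d*(d - 6))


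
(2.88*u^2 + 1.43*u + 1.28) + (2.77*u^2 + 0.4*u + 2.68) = 5.65*u^2 + 1.83*u + 3.96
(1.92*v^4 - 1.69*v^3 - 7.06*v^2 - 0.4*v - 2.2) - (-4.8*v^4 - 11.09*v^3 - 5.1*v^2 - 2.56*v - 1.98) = 6.72*v^4 + 9.4*v^3 - 1.96*v^2 + 2.16*v - 0.22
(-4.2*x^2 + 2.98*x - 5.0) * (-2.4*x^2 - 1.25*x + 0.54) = 10.08*x^4 - 1.902*x^3 + 6.007*x^2 + 7.8592*x - 2.7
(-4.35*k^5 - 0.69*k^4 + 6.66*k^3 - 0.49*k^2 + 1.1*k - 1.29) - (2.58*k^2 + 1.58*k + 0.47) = -4.35*k^5 - 0.69*k^4 + 6.66*k^3 - 3.07*k^2 - 0.48*k - 1.76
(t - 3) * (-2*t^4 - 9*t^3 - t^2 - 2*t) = -2*t^5 - 3*t^4 + 26*t^3 + t^2 + 6*t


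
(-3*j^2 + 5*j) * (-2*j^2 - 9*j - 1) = 6*j^4 + 17*j^3 - 42*j^2 - 5*j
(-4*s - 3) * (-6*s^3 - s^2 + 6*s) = 24*s^4 + 22*s^3 - 21*s^2 - 18*s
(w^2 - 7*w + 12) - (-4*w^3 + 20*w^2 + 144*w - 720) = 4*w^3 - 19*w^2 - 151*w + 732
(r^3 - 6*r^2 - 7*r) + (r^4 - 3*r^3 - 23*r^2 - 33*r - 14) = r^4 - 2*r^3 - 29*r^2 - 40*r - 14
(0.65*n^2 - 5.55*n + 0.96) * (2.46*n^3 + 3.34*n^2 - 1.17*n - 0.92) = 1.599*n^5 - 11.482*n^4 - 16.9359*n^3 + 9.1019*n^2 + 3.9828*n - 0.8832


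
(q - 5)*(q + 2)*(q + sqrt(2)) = q^3 - 3*q^2 + sqrt(2)*q^2 - 10*q - 3*sqrt(2)*q - 10*sqrt(2)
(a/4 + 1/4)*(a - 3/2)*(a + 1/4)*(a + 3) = a^4/4 + 11*a^3/16 - 19*a^2/32 - 21*a/16 - 9/32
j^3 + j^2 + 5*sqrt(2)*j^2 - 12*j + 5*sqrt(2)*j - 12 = (j + 1)*(j - sqrt(2))*(j + 6*sqrt(2))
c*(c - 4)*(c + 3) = c^3 - c^2 - 12*c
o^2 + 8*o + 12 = (o + 2)*(o + 6)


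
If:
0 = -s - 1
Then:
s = -1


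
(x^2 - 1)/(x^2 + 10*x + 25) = (x^2 - 1)/(x^2 + 10*x + 25)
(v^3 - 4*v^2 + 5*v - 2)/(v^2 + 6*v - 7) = (v^2 - 3*v + 2)/(v + 7)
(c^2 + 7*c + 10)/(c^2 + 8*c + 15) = (c + 2)/(c + 3)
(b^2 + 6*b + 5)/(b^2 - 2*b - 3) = (b + 5)/(b - 3)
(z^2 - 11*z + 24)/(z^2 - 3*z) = (z - 8)/z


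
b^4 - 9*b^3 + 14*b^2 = b^2*(b - 7)*(b - 2)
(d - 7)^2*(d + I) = d^3 - 14*d^2 + I*d^2 + 49*d - 14*I*d + 49*I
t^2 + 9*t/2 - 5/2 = (t - 1/2)*(t + 5)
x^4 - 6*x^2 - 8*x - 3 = (x - 3)*(x + 1)^3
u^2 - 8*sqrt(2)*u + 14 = (u - 7*sqrt(2))*(u - sqrt(2))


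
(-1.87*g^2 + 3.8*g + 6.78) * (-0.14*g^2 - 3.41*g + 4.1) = 0.2618*g^4 + 5.8447*g^3 - 21.5742*g^2 - 7.5398*g + 27.798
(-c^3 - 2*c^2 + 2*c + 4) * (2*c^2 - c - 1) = -2*c^5 - 3*c^4 + 7*c^3 + 8*c^2 - 6*c - 4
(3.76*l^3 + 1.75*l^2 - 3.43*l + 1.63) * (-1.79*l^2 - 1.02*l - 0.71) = -6.7304*l^5 - 6.9677*l^4 + 1.6851*l^3 - 0.6616*l^2 + 0.7727*l - 1.1573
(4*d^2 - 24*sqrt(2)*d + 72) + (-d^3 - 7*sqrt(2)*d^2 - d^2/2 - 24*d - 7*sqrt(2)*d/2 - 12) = -d^3 - 7*sqrt(2)*d^2 + 7*d^2/2 - 55*sqrt(2)*d/2 - 24*d + 60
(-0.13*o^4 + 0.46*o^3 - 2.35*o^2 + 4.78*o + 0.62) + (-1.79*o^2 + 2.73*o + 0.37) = -0.13*o^4 + 0.46*o^3 - 4.14*o^2 + 7.51*o + 0.99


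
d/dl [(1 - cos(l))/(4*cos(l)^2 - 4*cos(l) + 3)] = (-4*cos(l)^2 + 8*cos(l) - 1)*sin(l)/(4*sin(l)^2 + 4*cos(l) - 7)^2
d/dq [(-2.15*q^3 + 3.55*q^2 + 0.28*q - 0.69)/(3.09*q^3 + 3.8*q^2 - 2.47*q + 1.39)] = (-19.1395*q^4 + 8.8906*q^3 - 12.4017*q^2 + 15.113*q - 1.3151)/(9.5481*q^6 + 23.484*q^5 - 0.8246*q^4 - 10.1818*q^3 + 16.6649*q^2 - 6.8666*q + 1.9321)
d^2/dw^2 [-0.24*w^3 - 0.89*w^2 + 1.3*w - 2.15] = -1.44*w - 1.78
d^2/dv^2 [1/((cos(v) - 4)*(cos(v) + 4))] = 2*(-2*sin(v)^4 + 33*sin(v)^2 - 15)/((cos(v) - 4)^3*(cos(v) + 4)^3)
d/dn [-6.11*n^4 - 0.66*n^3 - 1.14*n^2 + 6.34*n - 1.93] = -24.44*n^3 - 1.98*n^2 - 2.28*n + 6.34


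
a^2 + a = a*(a + 1)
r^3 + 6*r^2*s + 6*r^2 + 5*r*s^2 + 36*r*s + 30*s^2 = (r + 6)*(r + s)*(r + 5*s)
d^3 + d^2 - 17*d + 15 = (d - 3)*(d - 1)*(d + 5)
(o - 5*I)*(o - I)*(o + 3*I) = o^3 - 3*I*o^2 + 13*o - 15*I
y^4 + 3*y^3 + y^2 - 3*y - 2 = (y - 1)*(y + 1)^2*(y + 2)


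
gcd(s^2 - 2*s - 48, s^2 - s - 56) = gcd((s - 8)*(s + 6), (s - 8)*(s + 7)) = s - 8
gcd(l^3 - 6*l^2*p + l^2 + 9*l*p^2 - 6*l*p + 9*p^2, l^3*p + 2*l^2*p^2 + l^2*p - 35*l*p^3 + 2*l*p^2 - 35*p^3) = l + 1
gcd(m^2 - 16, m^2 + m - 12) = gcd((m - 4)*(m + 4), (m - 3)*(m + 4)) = m + 4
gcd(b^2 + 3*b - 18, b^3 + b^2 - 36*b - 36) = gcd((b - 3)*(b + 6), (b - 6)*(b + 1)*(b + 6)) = b + 6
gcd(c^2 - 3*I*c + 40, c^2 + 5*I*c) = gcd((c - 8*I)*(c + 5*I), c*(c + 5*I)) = c + 5*I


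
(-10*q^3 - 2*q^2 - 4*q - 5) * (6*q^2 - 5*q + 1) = -60*q^5 + 38*q^4 - 24*q^3 - 12*q^2 + 21*q - 5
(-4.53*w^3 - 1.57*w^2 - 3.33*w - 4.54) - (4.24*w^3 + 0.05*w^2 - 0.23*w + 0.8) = -8.77*w^3 - 1.62*w^2 - 3.1*w - 5.34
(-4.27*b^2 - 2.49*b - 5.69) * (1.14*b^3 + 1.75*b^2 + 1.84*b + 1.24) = -4.8678*b^5 - 10.3111*b^4 - 18.7009*b^3 - 19.8339*b^2 - 13.5572*b - 7.0556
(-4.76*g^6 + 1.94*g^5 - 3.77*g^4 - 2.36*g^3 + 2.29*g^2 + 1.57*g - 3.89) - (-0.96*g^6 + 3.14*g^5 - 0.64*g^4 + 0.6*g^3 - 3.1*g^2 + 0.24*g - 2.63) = -3.8*g^6 - 1.2*g^5 - 3.13*g^4 - 2.96*g^3 + 5.39*g^2 + 1.33*g - 1.26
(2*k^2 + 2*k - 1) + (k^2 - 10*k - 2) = 3*k^2 - 8*k - 3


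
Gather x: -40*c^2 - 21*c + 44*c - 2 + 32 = -40*c^2 + 23*c + 30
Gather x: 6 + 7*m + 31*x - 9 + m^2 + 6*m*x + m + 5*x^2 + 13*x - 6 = m^2 + 8*m + 5*x^2 + x*(6*m + 44) - 9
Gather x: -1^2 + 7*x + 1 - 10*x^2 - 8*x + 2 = -10*x^2 - x + 2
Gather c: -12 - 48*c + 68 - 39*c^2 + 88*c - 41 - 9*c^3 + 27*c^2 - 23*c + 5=-9*c^3 - 12*c^2 + 17*c + 20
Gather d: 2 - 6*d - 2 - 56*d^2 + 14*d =-56*d^2 + 8*d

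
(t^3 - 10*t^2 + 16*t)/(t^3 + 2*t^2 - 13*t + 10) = t*(t - 8)/(t^2 + 4*t - 5)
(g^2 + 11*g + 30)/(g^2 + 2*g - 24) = (g + 5)/(g - 4)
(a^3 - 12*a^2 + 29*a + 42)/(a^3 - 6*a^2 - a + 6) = (a - 7)/(a - 1)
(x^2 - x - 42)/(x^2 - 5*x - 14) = (x + 6)/(x + 2)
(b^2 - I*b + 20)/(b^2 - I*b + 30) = (b^2 - I*b + 20)/(b^2 - I*b + 30)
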